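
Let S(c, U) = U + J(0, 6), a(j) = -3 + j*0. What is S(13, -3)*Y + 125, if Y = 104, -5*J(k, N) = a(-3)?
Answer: -623/5 ≈ -124.60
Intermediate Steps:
a(j) = -3 (a(j) = -3 + 0 = -3)
J(k, N) = 3/5 (J(k, N) = -1/5*(-3) = 3/5)
S(c, U) = 3/5 + U (S(c, U) = U + 3/5 = 3/5 + U)
S(13, -3)*Y + 125 = (3/5 - 3)*104 + 125 = -12/5*104 + 125 = -1248/5 + 125 = -623/5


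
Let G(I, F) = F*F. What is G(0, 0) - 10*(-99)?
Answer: 990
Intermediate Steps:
G(I, F) = F²
G(0, 0) - 10*(-99) = 0² - 10*(-99) = 0 + 990 = 990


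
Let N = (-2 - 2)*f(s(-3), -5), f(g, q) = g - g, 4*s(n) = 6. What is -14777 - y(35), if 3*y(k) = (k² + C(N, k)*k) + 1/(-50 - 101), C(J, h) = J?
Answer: -2292985/151 ≈ -15185.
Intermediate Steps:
s(n) = 3/2 (s(n) = (¼)*6 = 3/2)
f(g, q) = 0
N = 0 (N = (-2 - 2)*0 = -4*0 = 0)
y(k) = -1/453 + k²/3 (y(k) = ((k² + 0*k) + 1/(-50 - 101))/3 = ((k² + 0) + 1/(-151))/3 = (k² - 1/151)/3 = (-1/151 + k²)/3 = -1/453 + k²/3)
-14777 - y(35) = -14777 - (-1/453 + (⅓)*35²) = -14777 - (-1/453 + (⅓)*1225) = -14777 - (-1/453 + 1225/3) = -14777 - 1*61658/151 = -14777 - 61658/151 = -2292985/151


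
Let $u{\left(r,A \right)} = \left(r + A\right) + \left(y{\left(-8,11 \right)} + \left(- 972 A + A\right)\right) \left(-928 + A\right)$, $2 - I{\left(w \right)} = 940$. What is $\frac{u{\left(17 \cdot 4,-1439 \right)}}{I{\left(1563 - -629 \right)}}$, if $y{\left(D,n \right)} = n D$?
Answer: $\frac{1653564399}{469} \approx 3.5257 \cdot 10^{6}$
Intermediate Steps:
$I{\left(w \right)} = -938$ ($I{\left(w \right)} = 2 - 940 = -938$)
$y{\left(D,n \right)} = D n$
$u{\left(r,A \right)} = A + r + \left(-928 + A\right) \left(-88 - 971 A\right)$ ($u{\left(r,A \right)} = \left(r + A\right) + \left(\left(-8\right) 11 + \left(- 972 A + A\right)\right) \left(-928 + A\right) = \left(A + r\right) + \left(-88 - 971 A\right) \left(-928 + A\right) = \left(A + r\right) + \left(-928 + A\right) \left(-88 - 971 A\right) = A + r + \left(-928 + A\right) \left(-88 - 971 A\right)$)
$\frac{u{\left(17 \cdot 4,-1439 \right)}}{I{\left(1563 - -629 \right)}} = \frac{81664 + 17 \cdot 4 - 971 \left(-1439\right)^{2} + 901001 \left(-1439\right)}{-938} = \left(81664 + 68 - 2010670091 - 1296540439\right) \left(- \frac{1}{938}\right) = \left(-3307128798\right) \left(- \frac{1}{938}\right) = \frac{1653564399}{469}$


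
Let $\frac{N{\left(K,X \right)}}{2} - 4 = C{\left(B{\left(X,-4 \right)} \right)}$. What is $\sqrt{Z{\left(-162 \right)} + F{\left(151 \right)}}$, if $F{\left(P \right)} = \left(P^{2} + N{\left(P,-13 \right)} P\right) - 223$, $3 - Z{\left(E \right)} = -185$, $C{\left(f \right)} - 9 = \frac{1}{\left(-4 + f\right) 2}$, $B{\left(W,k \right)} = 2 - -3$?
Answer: $\sqrt{26843} \approx 163.84$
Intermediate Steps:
$B{\left(W,k \right)} = 5$ ($B{\left(W,k \right)} = 2 + 3 = 5$)
$C{\left(f \right)} = 9 + \frac{1}{-8 + 2 f}$ ($C{\left(f \right)} = 9 + \frac{1}{\left(-4 + f\right) 2} = 9 + \frac{1}{-8 + 2 f}$)
$N{\left(K,X \right)} = 27$ ($N{\left(K,X \right)} = 8 + 2 \frac{-71 + 18 \cdot 5}{2 \left(-4 + 5\right)} = 8 + 2 \frac{-71 + 90}{2 \cdot 1} = 8 + 2 \cdot \frac{1}{2} \cdot 1 \cdot 19 = 8 + 2 \cdot \frac{19}{2} = 8 + 19 = 27$)
$Z{\left(E \right)} = 188$ ($Z{\left(E \right)} = 3 - -185 = 3 + 185 = 188$)
$F{\left(P \right)} = -223 + P^{2} + 27 P$ ($F{\left(P \right)} = \left(P^{2} + 27 P\right) - 223 = -223 + P^{2} + 27 P$)
$\sqrt{Z{\left(-162 \right)} + F{\left(151 \right)}} = \sqrt{188 + \left(-223 + 151^{2} + 27 \cdot 151\right)} = \sqrt{188 + \left(-223 + 22801 + 4077\right)} = \sqrt{188 + 26655} = \sqrt{26843}$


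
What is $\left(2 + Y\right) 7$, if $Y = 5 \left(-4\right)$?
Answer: $-126$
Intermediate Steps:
$Y = -20$
$\left(2 + Y\right) 7 = \left(2 - 20\right) 7 = \left(-18\right) 7 = -126$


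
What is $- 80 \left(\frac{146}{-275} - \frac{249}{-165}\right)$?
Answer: $- \frac{4304}{55} \approx -78.255$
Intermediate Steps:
$- 80 \left(\frac{146}{-275} - \frac{249}{-165}\right) = - 80 \left(146 \left(- \frac{1}{275}\right) - - \frac{83}{55}\right) = - 80 \left(- \frac{146}{275} + \frac{83}{55}\right) = \left(-80\right) \frac{269}{275} = - \frac{4304}{55}$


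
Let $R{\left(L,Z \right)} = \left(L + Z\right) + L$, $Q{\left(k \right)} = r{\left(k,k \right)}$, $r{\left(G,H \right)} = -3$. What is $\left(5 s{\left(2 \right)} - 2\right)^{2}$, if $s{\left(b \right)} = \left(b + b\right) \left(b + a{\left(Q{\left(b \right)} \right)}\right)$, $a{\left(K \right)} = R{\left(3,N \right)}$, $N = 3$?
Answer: $47524$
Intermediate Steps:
$Q{\left(k \right)} = -3$
$R{\left(L,Z \right)} = Z + 2 L$
$a{\left(K \right)} = 9$ ($a{\left(K \right)} = 3 + 2 \cdot 3 = 3 + 6 = 9$)
$s{\left(b \right)} = 2 b \left(9 + b\right)$ ($s{\left(b \right)} = \left(b + b\right) \left(b + 9\right) = 2 b \left(9 + b\right)$)
$\left(5 s{\left(2 \right)} - 2\right)^{2} = \left(5 \cdot 2 \cdot 2 \left(9 + 2\right) - 2\right)^{2} = \left(5 \cdot 2 \cdot 2 \cdot 11 - 2\right)^{2} = \left(5 \cdot 44 - 2\right)^{2} = \left(220 - 2\right)^{2} = 218^{2} = 47524$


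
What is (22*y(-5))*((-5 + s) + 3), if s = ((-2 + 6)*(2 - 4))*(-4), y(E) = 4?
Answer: 2640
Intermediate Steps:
s = 32 (s = (4*(-2))*(-4) = -8*(-4) = 32)
(22*y(-5))*((-5 + s) + 3) = (22*4)*((-5 + 32) + 3) = 88*(27 + 3) = 88*30 = 2640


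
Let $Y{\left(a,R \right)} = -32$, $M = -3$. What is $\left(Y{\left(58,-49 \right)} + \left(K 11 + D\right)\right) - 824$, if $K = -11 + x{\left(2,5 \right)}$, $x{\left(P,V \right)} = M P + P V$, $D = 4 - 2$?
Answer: $-931$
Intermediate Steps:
$D = 2$
$x{\left(P,V \right)} = - 3 P + P V$
$K = -7$ ($K = -11 + 2 \left(-3 + 5\right) = -11 + 2 \cdot 2 = -11 + 4 = -7$)
$\left(Y{\left(58,-49 \right)} + \left(K 11 + D\right)\right) - 824 = \left(-32 + \left(\left(-7\right) 11 + 2\right)\right) - 824 = \left(-32 + \left(-77 + 2\right)\right) - 824 = \left(-32 - 75\right) - 824 = -107 - 824 = -931$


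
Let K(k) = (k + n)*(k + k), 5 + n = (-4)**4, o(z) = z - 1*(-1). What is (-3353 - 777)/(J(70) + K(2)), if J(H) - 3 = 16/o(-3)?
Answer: -4130/1007 ≈ -4.1013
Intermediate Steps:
o(z) = 1 + z (o(z) = z + 1 = 1 + z)
n = 251 (n = -5 + (-4)**4 = -5 + 256 = 251)
J(H) = -5 (J(H) = 3 + 16/(1 - 3) = 3 + 16/(-2) = 3 + 16*(-1/2) = 3 - 8 = -5)
K(k) = 2*k*(251 + k) (K(k) = (k + 251)*(k + k) = (251 + k)*(2*k) = 2*k*(251 + k))
(-3353 - 777)/(J(70) + K(2)) = (-3353 - 777)/(-5 + 2*2*(251 + 2)) = -4130/(-5 + 2*2*253) = -4130/(-5 + 1012) = -4130/1007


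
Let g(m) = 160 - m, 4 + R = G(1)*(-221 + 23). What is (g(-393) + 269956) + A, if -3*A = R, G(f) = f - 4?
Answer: 810937/3 ≈ 2.7031e+5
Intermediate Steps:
G(f) = -4 + f
R = 590 (R = -4 + (-4 + 1)*(-221 + 23) = -4 - 3*(-198) = -4 + 594 = 590)
A = -590/3 (A = -⅓*590 = -590/3 ≈ -196.67)
(g(-393) + 269956) + A = ((160 - 1*(-393)) + 269956) - 590/3 = ((160 + 393) + 269956) - 590/3 = (553 + 269956) - 590/3 = 270509 - 590/3 = 810937/3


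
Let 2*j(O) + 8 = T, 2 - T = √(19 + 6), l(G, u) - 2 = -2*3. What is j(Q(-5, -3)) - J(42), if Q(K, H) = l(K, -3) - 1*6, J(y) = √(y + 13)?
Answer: -11/2 - √55 ≈ -12.916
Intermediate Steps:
l(G, u) = -4 (l(G, u) = 2 - 2*3 = 2 - 6 = -4)
T = -3 (T = 2 - √(19 + 6) = 2 - √25 = 2 - 1*5 = 2 - 5 = -3)
J(y) = √(13 + y)
Q(K, H) = -10 (Q(K, H) = -4 - 1*6 = -4 - 6 = -10)
j(O) = -11/2 (j(O) = -4 + (½)*(-3) = -4 - 3/2 = -11/2)
j(Q(-5, -3)) - J(42) = -11/2 - √(13 + 42) = -11/2 - √55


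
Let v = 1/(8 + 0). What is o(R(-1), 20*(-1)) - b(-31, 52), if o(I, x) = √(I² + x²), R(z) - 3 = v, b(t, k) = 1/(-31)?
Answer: 1/31 + 5*√1049/8 ≈ 20.275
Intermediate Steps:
b(t, k) = -1/31
v = ⅛ (v = 1/8 = ⅛ ≈ 0.12500)
R(z) = 25/8 (R(z) = 3 + ⅛ = 25/8)
o(R(-1), 20*(-1)) - b(-31, 52) = √((25/8)² + (20*(-1))²) - 1*(-1/31) = √(625/64 + (-20)²) + 1/31 = √(625/64 + 400) + 1/31 = √(26225/64) + 1/31 = 5*√1049/8 + 1/31 = 1/31 + 5*√1049/8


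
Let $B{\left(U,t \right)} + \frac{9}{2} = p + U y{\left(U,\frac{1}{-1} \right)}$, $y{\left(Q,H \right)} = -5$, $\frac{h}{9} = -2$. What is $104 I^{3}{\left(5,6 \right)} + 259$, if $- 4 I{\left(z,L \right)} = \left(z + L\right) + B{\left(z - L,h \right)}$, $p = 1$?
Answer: $- \frac{186549}{64} \approx -2914.8$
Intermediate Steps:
$h = -18$ ($h = 9 \left(-2\right) = -18$)
$B{\left(U,t \right)} = - \frac{7}{2} - 5 U$ ($B{\left(U,t \right)} = - \frac{9}{2} + \left(1 + U \left(-5\right)\right) = - \frac{9}{2} - \left(-1 + 5 U\right) = - \frac{7}{2} - 5 U$)
$I{\left(z,L \right)} = \frac{7}{8} + z - \frac{3 L}{2}$ ($I{\left(z,L \right)} = - \frac{\left(z + L\right) - \left(\frac{7}{2} + 5 \left(z - L\right)\right)}{4} = - \frac{\left(L + z\right) - \left(\frac{7}{2} - 5 L + 5 z\right)}{4} = - \frac{- \frac{7}{2} - 4 z + 6 L}{4} = \frac{7}{8} + z - \frac{3 L}{2}$)
$104 I^{3}{\left(5,6 \right)} + 259 = 104 \left(\frac{7}{8} + 5 - 9\right)^{3} + 259 = 104 \left(- \frac{25}{8}\right)^{3} + 259 = 104 \left(- \frac{15625}{512}\right) + 259 = - \frac{203125}{64} + 259 = - \frac{186549}{64}$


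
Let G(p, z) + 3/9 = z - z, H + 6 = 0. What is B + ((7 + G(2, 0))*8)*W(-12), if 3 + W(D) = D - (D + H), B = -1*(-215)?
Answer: 375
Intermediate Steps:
H = -6 (H = -6 + 0 = -6)
B = 215
G(p, z) = -⅓ (G(p, z) = -⅓ + (z - z) = -⅓ + 0 = -⅓)
W(D) = 3 (W(D) = -3 + (D - (D - 6)) = -3 + (D - (-6 + D)) = -3 + (D + (6 - D)) = -3 + 6 = 3)
B + ((7 + G(2, 0))*8)*W(-12) = 215 + ((7 - ⅓)*8)*3 = 215 + ((20/3)*8)*3 = 215 + (160/3)*3 = 215 + 160 = 375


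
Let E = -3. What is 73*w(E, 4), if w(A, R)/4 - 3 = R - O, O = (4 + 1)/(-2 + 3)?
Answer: 584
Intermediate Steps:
O = 5 (O = 5/1 = 5*1 = 5)
w(A, R) = -8 + 4*R (w(A, R) = 12 + 4*(R - 1*5) = 12 + 4*(R - 5) = 12 + 4*(-5 + R) = 12 + (-20 + 4*R) = -8 + 4*R)
73*w(E, 4) = 73*(-8 + 4*4) = 73*(-8 + 16) = 73*8 = 584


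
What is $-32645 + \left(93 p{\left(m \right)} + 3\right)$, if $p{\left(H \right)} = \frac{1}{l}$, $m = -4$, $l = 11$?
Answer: $- \frac{358969}{11} \approx -32634.0$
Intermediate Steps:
$p{\left(H \right)} = \frac{1}{11}$
$-32645 + \left(93 p{\left(m \right)} + 3\right) = -32645 + \left(93 \cdot \frac{1}{11} + 3\right) = -32645 + \left(\frac{93}{11} + 3\right) = -32645 + \frac{126}{11} = - \frac{358969}{11}$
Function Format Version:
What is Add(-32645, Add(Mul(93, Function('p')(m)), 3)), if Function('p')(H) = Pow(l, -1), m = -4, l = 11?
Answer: Rational(-358969, 11) ≈ -32634.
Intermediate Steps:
Function('p')(H) = Rational(1, 11) (Function('p')(H) = Pow(11, -1) = Rational(1, 11))
Add(-32645, Add(Mul(93, Function('p')(m)), 3)) = Add(-32645, Add(Mul(93, Rational(1, 11)), 3)) = Add(-32645, Add(Rational(93, 11), 3)) = Add(-32645, Rational(126, 11)) = Rational(-358969, 11)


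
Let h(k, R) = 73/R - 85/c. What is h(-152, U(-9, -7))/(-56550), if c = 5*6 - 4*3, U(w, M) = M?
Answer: 1909/7125300 ≈ 0.00026792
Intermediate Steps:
c = 18 (c = 30 - 12 = 18)
h(k, R) = -85/18 + 73/R (h(k, R) = 73/R - 85/18 = -85/18 + 73/R)
h(-152, U(-9, -7))/(-56550) = (-85/18 + 73/(-7))/(-56550) = (-85/18 + 73*(-⅐))*(-1/56550) = (-85/18 - 73/7)*(-1/56550) = -1909/126*(-1/56550) = 1909/7125300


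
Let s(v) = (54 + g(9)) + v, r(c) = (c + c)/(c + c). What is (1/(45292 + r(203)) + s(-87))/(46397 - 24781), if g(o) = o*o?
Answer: 2174065/979053488 ≈ 0.0022206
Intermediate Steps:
g(o) = o²
r(c) = 1 (r(c) = (2*c)/((2*c)) = (2*c)*(1/(2*c)) = 1)
s(v) = 135 + v (s(v) = (54 + 9²) + v = (54 + 81) + v = 135 + v)
(1/(45292 + r(203)) + s(-87))/(46397 - 24781) = (1/(45292 + 1) + (135 - 87))/(46397 - 24781) = (1/45293 + 48)/21616 = (1/45293 + 48)*(1/21616) = (2174065/45293)*(1/21616) = 2174065/979053488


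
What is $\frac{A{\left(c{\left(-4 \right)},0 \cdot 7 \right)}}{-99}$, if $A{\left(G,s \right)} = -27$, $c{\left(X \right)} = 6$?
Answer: $\frac{3}{11} \approx 0.27273$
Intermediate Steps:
$\frac{A{\left(c{\left(-4 \right)},0 \cdot 7 \right)}}{-99} = - \frac{27}{-99} = \left(-27\right) \left(- \frac{1}{99}\right) = \frac{3}{11}$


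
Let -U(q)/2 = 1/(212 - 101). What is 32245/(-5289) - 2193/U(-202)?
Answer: 1287399757/10578 ≈ 1.2171e+5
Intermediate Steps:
U(q) = -2/111 (U(q) = -2/(212 - 101) = -2/111)
32245/(-5289) - 2193/U(-202) = 32245/(-5289) - 2193/(-2/111) = 32245*(-1/5289) - 2193*(-111/2) = -32245/5289 + 243423/2 = 1287399757/10578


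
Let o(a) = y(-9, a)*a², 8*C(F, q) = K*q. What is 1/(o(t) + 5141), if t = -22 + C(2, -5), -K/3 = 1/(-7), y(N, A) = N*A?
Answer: 175616/18354707863 ≈ 9.5679e-6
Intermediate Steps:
y(N, A) = A*N
K = 3/7 (K = -3/(-7) = -3*(-⅐) = 3/7 ≈ 0.42857)
C(F, q) = 3*q/56 (C(F, q) = (3*q/7)/8 = 3*q/56)
t = -1247/56 (t = -22 + (3/56)*(-5) = -22 - 15/56 = -1247/56 ≈ -22.268)
o(a) = -9*a³ (o(a) = (a*(-9))*a² = (-9*a)*a² = -9*a³)
1/(o(t) + 5141) = 1/(-9*(-1247/56)³ + 5141) = 1/(-9*(-1939096223/175616) + 5141) = 1/(17451866007/175616 + 5141) = 1/(18354707863/175616) = 175616/18354707863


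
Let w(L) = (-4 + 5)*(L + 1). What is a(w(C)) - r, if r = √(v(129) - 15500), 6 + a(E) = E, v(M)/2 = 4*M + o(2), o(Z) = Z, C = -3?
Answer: -8 - 8*I*√226 ≈ -8.0 - 120.27*I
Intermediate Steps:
w(L) = 1 + L (w(L) = 1*(1 + L) = 1 + L)
v(M) = 4 + 8*M (v(M) = 2*(4*M + 2) = 2*(2 + 4*M) = 4 + 8*M)
a(E) = -6 + E
r = 8*I*√226 (r = √((4 + 8*129) - 15500) = √((4 + 1032) - 15500) = √(1036 - 15500) = √(-14464) = 8*I*√226 ≈ 120.27*I)
a(w(C)) - r = (-6 + (1 - 3)) - 8*I*√226 = (-6 - 2) - 8*I*√226 = -8 - 8*I*√226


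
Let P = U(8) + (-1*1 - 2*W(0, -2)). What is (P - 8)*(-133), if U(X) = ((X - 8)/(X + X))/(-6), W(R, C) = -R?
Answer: 1197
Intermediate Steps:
U(X) = -(-8 + X)/(12*X) (U(X) = ((-8 + X)/((2*X)))*(-⅙) = ((-8 + X)*(1/(2*X)))*(-⅙) = ((-8 + X)/(2*X))*(-⅙) = -(-8 + X)/(12*X))
P = -1 (P = (1/12)*(8 - 1*8)/8 + (-1*1 - (-2)*0) = (1/12)*(⅛)*(8 - 8) + (-1 - 2*0) = (1/12)*(⅛)*0 + (-1 + 0) = 0 - 1 = -1)
(P - 8)*(-133) = (-1 - 8)*(-133) = -9*(-133) = 1197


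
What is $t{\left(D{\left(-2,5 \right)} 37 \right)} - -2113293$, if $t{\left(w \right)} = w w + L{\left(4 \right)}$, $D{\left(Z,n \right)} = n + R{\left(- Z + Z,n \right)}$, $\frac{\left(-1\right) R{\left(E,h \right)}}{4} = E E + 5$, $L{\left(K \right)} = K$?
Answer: $2421322$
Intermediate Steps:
$R{\left(E,h \right)} = -20 - 4 E^{2}$ ($R{\left(E,h \right)} = - 4 \left(E E + 5\right) = - 4 \left(E^{2} + 5\right) = - 4 \left(5 + E^{2}\right) = -20 - 4 E^{2}$)
$D{\left(Z,n \right)} = -20 + n$ ($D{\left(Z,n \right)} = n - \left(20 + 4 \left(- Z + Z\right)^{2}\right) = n - \left(20 + 4 \cdot 0^{2}\right) = n - 20 = -20 + n$)
$t{\left(w \right)} = 4 + w^{2}$ ($t{\left(w \right)} = w w + 4 = w^{2} + 4 = 4 + w^{2}$)
$t{\left(D{\left(-2,5 \right)} 37 \right)} - -2113293 = \left(4 + \left(\left(-20 + 5\right) 37\right)^{2}\right) - -2113293 = \left(4 + \left(\left(-15\right) 37\right)^{2}\right) + 2113293 = \left(4 + \left(-555\right)^{2}\right) + 2113293 = \left(4 + 308025\right) + 2113293 = 308029 + 2113293 = 2421322$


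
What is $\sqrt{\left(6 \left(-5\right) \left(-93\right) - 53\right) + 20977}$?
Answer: $\sqrt{23714} \approx 153.99$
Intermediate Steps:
$\sqrt{\left(6 \left(-5\right) \left(-93\right) - 53\right) + 20977} = \sqrt{\left(\left(-30\right) \left(-93\right) - 53\right) + 20977} = \sqrt{\left(2790 - 53\right) + 20977} = \sqrt{2737 + 20977} = \sqrt{23714}$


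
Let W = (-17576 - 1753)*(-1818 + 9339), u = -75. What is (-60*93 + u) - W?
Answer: 145367754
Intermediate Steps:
W = -145373409 (W = -19329*7521 = -145373409)
(-60*93 + u) - W = (-60*93 - 75) - 1*(-145373409) = (-5580 - 75) + 145373409 = -5655 + 145373409 = 145367754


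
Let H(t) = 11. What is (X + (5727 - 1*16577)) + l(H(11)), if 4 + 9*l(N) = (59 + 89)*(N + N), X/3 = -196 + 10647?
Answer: 62593/3 ≈ 20864.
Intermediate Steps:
X = 31353 (X = 3*(-196 + 10647) = 3*10451 = 31353)
l(N) = -4/9 + 296*N/9 (l(N) = -4/9 + ((59 + 89)*(N + N))/9 = -4/9 + (148*(2*N))/9 = -4/9 + (296*N)/9 = -4/9 + 296*N/9)
(X + (5727 - 1*16577)) + l(H(11)) = (31353 + (5727 - 1*16577)) + (-4/9 + (296/9)*11) = (31353 + (5727 - 16577)) + (-4/9 + 3256/9) = (31353 - 10850) + 1084/3 = 20503 + 1084/3 = 62593/3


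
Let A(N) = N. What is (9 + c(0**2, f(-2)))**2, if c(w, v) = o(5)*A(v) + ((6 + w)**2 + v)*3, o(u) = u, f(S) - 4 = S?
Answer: 17689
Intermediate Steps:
f(S) = 4 + S
c(w, v) = 3*(6 + w)**2 + 8*v (c(w, v) = 5*v + ((6 + w)**2 + v)*3 = 5*v + (v + (6 + w)**2)*3 = 5*v + (3*v + 3*(6 + w)**2) = 3*(6 + w)**2 + 8*v)
(9 + c(0**2, f(-2)))**2 = (9 + (3*(6 + 0**2)**2 + 8*(4 - 2)))**2 = (9 + (3*(6 + 0)**2 + 8*2))**2 = (9 + (3*6**2 + 16))**2 = (9 + (3*36 + 16))**2 = (9 + (108 + 16))**2 = (9 + 124)**2 = 133**2 = 17689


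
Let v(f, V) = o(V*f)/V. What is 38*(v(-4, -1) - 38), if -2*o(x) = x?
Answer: -1368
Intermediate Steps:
o(x) = -x/2
v(f, V) = -f/2 (v(f, V) = (-V*f/2)/V = -f/2)
38*(v(-4, -1) - 38) = 38*(-½*(-4) - 38) = 38*(2 - 38) = 38*(-36) = -1368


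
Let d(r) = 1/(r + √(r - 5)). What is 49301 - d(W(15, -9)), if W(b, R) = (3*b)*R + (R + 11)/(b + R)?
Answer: 72841393025/1477483 + 3*I*√3687/1477483 ≈ 49301.0 + 0.00012329*I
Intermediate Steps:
W(b, R) = (11 + R)/(R + b) + 3*R*b (W(b, R) = 3*R*b + (11 + R)/(R + b) = (11 + R)/(R + b) + 3*R*b)
d(r) = 1/(r + √(-5 + r))
49301 - d(W(15, -9)) = 49301 - 1/((11 - 9 + 3*(-9)*15² + 3*15*(-9)²)/(-9 + 15) + √(-5 + (11 - 9 + 3*(-9)*15² + 3*15*(-9)²)/(-9 + 15))) = 49301 - 1/((11 - 9 + 3*(-9)*225 + 3*15*81)/6 + √(-5 + (11 - 9 + 3*(-9)*225 + 3*15*81)/6)) = 49301 - 1/((11 - 9 - 6075 + 3645)/6 + √(-5 + (11 - 9 - 6075 + 3645)/6)) = 49301 - 1/((⅙)*(-2428) + √(-5 + (⅙)*(-2428))) = 49301 - 1/(-1214/3 + √(-5 - 1214/3)) = 49301 - 1/(-1214/3 + √(-1229/3)) = 49301 - 1/(-1214/3 + I*√3687/3)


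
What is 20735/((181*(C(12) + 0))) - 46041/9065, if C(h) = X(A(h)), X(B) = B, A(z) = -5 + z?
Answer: 18518404/1640765 ≈ 11.286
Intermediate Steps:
C(h) = -5 + h
20735/((181*(C(12) + 0))) - 46041/9065 = 20735/((181*((-5 + 12) + 0))) - 46041/9065 = 20735/((181*(7 + 0))) - 46041*1/9065 = 20735/((181*7)) - 46041/9065 = 20735/1267 - 46041/9065 = 18518404/1640765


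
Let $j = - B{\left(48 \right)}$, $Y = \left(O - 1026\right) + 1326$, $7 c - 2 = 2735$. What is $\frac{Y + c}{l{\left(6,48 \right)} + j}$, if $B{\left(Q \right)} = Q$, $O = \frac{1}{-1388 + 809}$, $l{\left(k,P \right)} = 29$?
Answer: $- \frac{400088}{11001} \approx -36.368$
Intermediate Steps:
$O = - \frac{1}{579}$ ($O = \frac{1}{-579} = - \frac{1}{579} \approx -0.0017271$)
$c = 391$ ($c = \frac{2}{7} + \frac{1}{7} \cdot 2735 = \frac{2}{7} + \frac{2735}{7} = 391$)
$Y = \frac{173699}{579}$ ($Y = \left(- \frac{1}{579} - 1026\right) + 1326 = - \frac{594055}{579} + 1326 = \frac{173699}{579} \approx 300.0$)
$j = -48$ ($j = \left(-1\right) 48 = -48$)
$\frac{Y + c}{l{\left(6,48 \right)} + j} = \frac{\frac{173699}{579} + 391}{29 - 48} = \frac{400088}{579 \left(-19\right)} = \frac{400088}{579} \left(- \frac{1}{19}\right) = - \frac{400088}{11001}$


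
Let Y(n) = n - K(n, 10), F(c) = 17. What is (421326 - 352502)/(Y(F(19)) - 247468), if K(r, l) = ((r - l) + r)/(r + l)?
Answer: -619416/2227067 ≈ -0.27813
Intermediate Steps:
K(r, l) = (-l + 2*r)/(l + r)
Y(n) = n - (-10 + 2*n)/(10 + n) (Y(n) = n - (-1*10 + 2*n)/(10 + n) = n - (-10 + 2*n)/(10 + n))
(421326 - 352502)/(Y(F(19)) - 247468) = (421326 - 352502)/((10 + 17² + 8*17)/(10 + 17) - 247468) = 68824/((10 + 289 + 136)/27 - 247468) = 68824/((1/27)*435 - 247468) = 68824/(145/9 - 247468) = 68824/(-2227067/9) = 68824*(-9/2227067) = -619416/2227067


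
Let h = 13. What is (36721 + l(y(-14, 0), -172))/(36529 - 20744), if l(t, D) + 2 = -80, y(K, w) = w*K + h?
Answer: 36639/15785 ≈ 2.3211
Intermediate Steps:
y(K, w) = 13 + K*w (y(K, w) = w*K + 13 = K*w + 13 = 13 + K*w)
l(t, D) = -82 (l(t, D) = -2 - 80 = -82)
(36721 + l(y(-14, 0), -172))/(36529 - 20744) = (36721 - 82)/(36529 - 20744) = 36639/15785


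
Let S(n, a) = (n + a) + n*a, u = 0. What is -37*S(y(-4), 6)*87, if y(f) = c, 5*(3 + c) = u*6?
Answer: 48285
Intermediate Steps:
c = -3 (c = -3 + (0*6)/5 = -3 + (1/5)*0 = -3 + 0 = -3)
y(f) = -3
S(n, a) = a + n + a*n (S(n, a) = (a + n) + a*n = a + n + a*n)
-37*S(y(-4), 6)*87 = -37*(6 - 3 + 6*(-3))*87 = -37*(6 - 3 - 18)*87 = -37*(-15)*87 = 555*87 = 48285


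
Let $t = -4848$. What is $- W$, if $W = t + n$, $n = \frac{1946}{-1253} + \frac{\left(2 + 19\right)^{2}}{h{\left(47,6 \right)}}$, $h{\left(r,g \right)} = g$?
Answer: $\frac{1709827}{358} \approx 4776.1$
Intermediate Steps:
$n = \frac{25757}{358}$ ($n = \frac{1946}{-1253} + \frac{\left(2 + 19\right)^{2}}{6} = 1946 \left(- \frac{1}{1253}\right) + 21^{2} \cdot \frac{1}{6} = - \frac{278}{179} + 441 \cdot \frac{1}{6} = - \frac{278}{179} + \frac{147}{2} = \frac{25757}{358} \approx 71.947$)
$W = - \frac{1709827}{358}$ ($W = -4848 + \frac{25757}{358} = - \frac{1709827}{358} \approx -4776.1$)
$- W = \left(-1\right) \left(- \frac{1709827}{358}\right) = \frac{1709827}{358}$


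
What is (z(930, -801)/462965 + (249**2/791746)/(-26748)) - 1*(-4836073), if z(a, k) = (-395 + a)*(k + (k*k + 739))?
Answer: 1053834124731210524567/217877728287416 ≈ 4.8368e+6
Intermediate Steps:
z(a, k) = (-395 + a)*(739 + k + k**2) (z(a, k) = (-395 + a)*(k + (k**2 + 739)) = (-395 + a)*(k + (739 + k**2)) = (-395 + a)*(739 + k + k**2))
(z(930, -801)/462965 + (249**2/791746)/(-26748)) - 1*(-4836073) = ((-291905 - 395*(-801) - 395*(-801)**2 + 739*930 + 930*(-801) + 930*(-801)**2)/462965 + (249**2/791746)/(-26748)) - 1*(-4836073) = ((-291905 + 316395 - 395*641601 + 687270 - 744930 + 930*641601)*(1/462965) + (62001*(1/791746))*(-1/26748)) + 4836073 = ((-291905 + 316395 - 253432395 + 687270 - 744930 + 596688930)*(1/462965) + (62001/791746)*(-1/26748)) + 4836073 = (343223365*(1/462965) - 6889/2353069112) + 4836073 = (68644673/92593 - 6889/2353069112) + 4836073 = 161525659101767199/217877728287416 + 4836073 = 1053834124731210524567/217877728287416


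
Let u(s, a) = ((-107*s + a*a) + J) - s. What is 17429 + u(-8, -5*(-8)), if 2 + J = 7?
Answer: 19898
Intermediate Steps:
J = 5 (J = -2 + 7 = 5)
u(s, a) = 5 + a**2 - 108*s (u(s, a) = ((-107*s + a*a) + 5) - s = ((-107*s + a**2) + 5) - s = ((a**2 - 107*s) + 5) - s = (5 + a**2 - 107*s) - s = 5 + a**2 - 108*s)
17429 + u(-8, -5*(-8)) = 17429 + (5 + (-5*(-8))**2 - 108*(-8)) = 17429 + (5 + 40**2 + 864) = 17429 + (5 + 1600 + 864) = 17429 + 2469 = 19898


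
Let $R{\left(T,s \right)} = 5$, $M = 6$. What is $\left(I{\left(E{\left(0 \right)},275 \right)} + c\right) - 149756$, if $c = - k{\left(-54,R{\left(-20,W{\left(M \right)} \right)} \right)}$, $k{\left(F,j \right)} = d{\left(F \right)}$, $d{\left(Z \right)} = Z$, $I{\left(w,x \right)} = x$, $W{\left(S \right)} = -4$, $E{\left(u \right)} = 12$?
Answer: $-149427$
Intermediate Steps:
$k{\left(F,j \right)} = F$
$c = 54$ ($c = \left(-1\right) \left(-54\right) = 54$)
$\left(I{\left(E{\left(0 \right)},275 \right)} + c\right) - 149756 = \left(275 + 54\right) - 149756 = 329 - 149756 = -149427$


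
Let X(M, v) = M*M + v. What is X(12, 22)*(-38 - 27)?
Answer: -10790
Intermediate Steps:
X(M, v) = v + M² (X(M, v) = M² + v = v + M²)
X(12, 22)*(-38 - 27) = (22 + 12²)*(-38 - 27) = (22 + 144)*(-65) = 166*(-65) = -10790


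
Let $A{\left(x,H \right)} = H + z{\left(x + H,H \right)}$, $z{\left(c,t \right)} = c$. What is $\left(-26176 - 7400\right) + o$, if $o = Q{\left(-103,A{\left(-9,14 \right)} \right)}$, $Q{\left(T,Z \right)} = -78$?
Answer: $-33654$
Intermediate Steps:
$A{\left(x,H \right)} = x + 2 H$ ($A{\left(x,H \right)} = H + \left(x + H\right) = H + \left(H + x\right) = x + 2 H$)
$o = -78$
$\left(-26176 - 7400\right) + o = \left(-26176 - 7400\right) - 78 = -33576 - 78 = -33654$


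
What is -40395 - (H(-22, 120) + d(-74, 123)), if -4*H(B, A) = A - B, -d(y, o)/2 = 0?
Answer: -80719/2 ≈ -40360.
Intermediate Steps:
d(y, o) = 0 (d(y, o) = -2*0 = 0)
H(B, A) = -A/4 + B/4 (H(B, A) = -(A - B)/4 = -A/4 + B/4)
-40395 - (H(-22, 120) + d(-74, 123)) = -40395 - ((-1/4*120 + (1/4)*(-22)) + 0) = -40395 - ((-30 - 11/2) + 0) = -40395 - (-71/2 + 0) = -40395 - 1*(-71/2) = -40395 + 71/2 = -80719/2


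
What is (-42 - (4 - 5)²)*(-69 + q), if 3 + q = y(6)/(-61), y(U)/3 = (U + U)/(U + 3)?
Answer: 189028/61 ≈ 3098.8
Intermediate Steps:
y(U) = 6*U/(3 + U) (y(U) = 3*((U + U)/(U + 3)) = 3*((2*U)/(3 + U)) = 3*(2*U/(3 + U)) = 6*U/(3 + U))
q = -187/61 (q = -3 + (6*6/(3 + 6))/(-61) = -3 + (6*6/9)*(-1/61) = -3 + (6*6*(⅑))*(-1/61) = -3 + 4*(-1/61) = -3 - 4/61 = -187/61 ≈ -3.0656)
(-42 - (4 - 5)²)*(-69 + q) = (-42 - (4 - 5)²)*(-69 - 187/61) = (-42 - 1*(-1)²)*(-4396/61) = (-42 - 1*1)*(-4396/61) = (-42 - 1)*(-4396/61) = -43*(-4396/61) = 189028/61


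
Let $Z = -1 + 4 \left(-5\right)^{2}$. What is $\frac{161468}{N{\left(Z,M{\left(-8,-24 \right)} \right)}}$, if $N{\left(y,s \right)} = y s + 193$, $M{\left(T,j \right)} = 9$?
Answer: $\frac{40367}{271} \approx 148.96$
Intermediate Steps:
$Z = 99$ ($Z = -1 + 4 \cdot 25 = -1 + 100 = 99$)
$N{\left(y,s \right)} = 193 + s y$ ($N{\left(y,s \right)} = s y + 193 = 193 + s y$)
$\frac{161468}{N{\left(Z,M{\left(-8,-24 \right)} \right)}} = \frac{161468}{193 + 9 \cdot 99} = \frac{161468}{193 + 891} = \frac{161468}{1084} = 161468 \cdot \frac{1}{1084} = \frac{40367}{271}$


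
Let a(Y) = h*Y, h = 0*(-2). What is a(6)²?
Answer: 0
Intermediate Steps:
h = 0
a(Y) = 0 (a(Y) = 0*Y = 0)
a(6)² = 0² = 0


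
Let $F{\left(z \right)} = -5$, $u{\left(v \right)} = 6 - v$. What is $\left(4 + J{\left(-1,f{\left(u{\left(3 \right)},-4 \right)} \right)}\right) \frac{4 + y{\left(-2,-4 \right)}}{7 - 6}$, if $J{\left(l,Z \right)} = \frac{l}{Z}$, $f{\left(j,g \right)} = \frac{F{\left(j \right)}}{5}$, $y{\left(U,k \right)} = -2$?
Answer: $10$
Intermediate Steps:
$f{\left(j,g \right)} = -1$ ($f{\left(j,g \right)} = - \frac{5}{5} = \left(-5\right) \frac{1}{5} = -1$)
$\left(4 + J{\left(-1,f{\left(u{\left(3 \right)},-4 \right)} \right)}\right) \frac{4 + y{\left(-2,-4 \right)}}{7 - 6} = \left(4 - \frac{1}{-1}\right) \frac{4 - 2}{7 - 6} = \left(4 - -1\right) \frac{2}{1} = \left(4 + 1\right) 2 \cdot 1 = 5 \cdot 2 = 10$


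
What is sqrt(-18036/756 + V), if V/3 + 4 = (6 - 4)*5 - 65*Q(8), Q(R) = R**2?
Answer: I*sqrt(611807)/7 ≈ 111.74*I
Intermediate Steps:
V = -12462 (V = -12 + 3*((6 - 4)*5 - 65*8**2) = -12 + 3*(2*5 - 65*64) = -12 + 3*(10 - 4160) = -12 + 3*(-4150) = -12 - 12450 = -12462)
sqrt(-18036/756 + V) = sqrt(-18036/756 - 12462) = sqrt(-18036*1/756 - 12462) = sqrt(-167/7 - 12462) = sqrt(-87401/7) = I*sqrt(611807)/7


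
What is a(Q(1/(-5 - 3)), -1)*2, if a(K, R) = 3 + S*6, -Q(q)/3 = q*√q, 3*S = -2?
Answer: -2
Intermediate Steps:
S = -⅔ (S = (⅓)*(-2) = -⅔ ≈ -0.66667)
Q(q) = -3*q^(3/2) (Q(q) = -3*q*√q = -3*q^(3/2))
a(K, R) = -1 (a(K, R) = 3 - ⅔*6 = 3 - 4 = -1)
a(Q(1/(-5 - 3)), -1)*2 = -1*2 = -2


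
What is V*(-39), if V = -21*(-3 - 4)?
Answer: -5733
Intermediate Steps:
V = 147 (V = -21*(-7) = 147)
V*(-39) = 147*(-39) = -5733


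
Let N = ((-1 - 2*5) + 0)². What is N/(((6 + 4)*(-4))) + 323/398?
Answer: -17619/7960 ≈ -2.2134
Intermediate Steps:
N = 121 (N = ((-1 - 10) + 0)² = (-11 + 0)² = (-11)² = 121)
N/(((6 + 4)*(-4))) + 323/398 = 121/(((6 + 4)*(-4))) + 323/398 = 121/((10*(-4))) + 323*(1/398) = 121/(-40) + 323/398 = 121*(-1/40) + 323/398 = -121/40 + 323/398 = -17619/7960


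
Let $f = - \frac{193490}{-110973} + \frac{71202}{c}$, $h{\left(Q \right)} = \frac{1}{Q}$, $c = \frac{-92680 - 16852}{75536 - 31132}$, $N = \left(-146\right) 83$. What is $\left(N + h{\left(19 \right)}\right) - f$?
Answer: $\frac{966825428324225}{57736699521} \approx 16745.0$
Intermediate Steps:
$N = -12118$
$c = - \frac{27383}{11101}$ ($c = - \frac{109532}{44404} = \left(-109532\right) \frac{1}{44404} = - \frac{27383}{11101} \approx -2.4667$)
$f = - \frac{87709248123476}{3038773659}$ ($f = - \frac{193490}{-110973} + \frac{71202}{- \frac{27383}{11101}} = \left(-193490\right) \left(- \frac{1}{110973}\right) + 71202 \left(- \frac{11101}{27383}\right) = \frac{193490}{110973} - \frac{790413402}{27383} = - \frac{87709248123476}{3038773659} \approx -28863.0$)
$\left(N + h{\left(19 \right)}\right) - f = \left(-12118 + \frac{1}{19}\right) - - \frac{87709248123476}{3038773659} = \left(-12118 + \frac{1}{19}\right) + \frac{87709248123476}{3038773659} = - \frac{230241}{19} + \frac{87709248123476}{3038773659} = \frac{966825428324225}{57736699521}$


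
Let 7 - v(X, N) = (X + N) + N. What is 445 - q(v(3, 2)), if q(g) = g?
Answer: 445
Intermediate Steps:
v(X, N) = 7 - X - 2*N (v(X, N) = 7 - ((X + N) + N) = 7 - ((N + X) + N) = 7 - (X + 2*N) = 7 + (-X - 2*N) = 7 - X - 2*N)
445 - q(v(3, 2)) = 445 - (7 - 1*3 - 2*2) = 445 - (7 - 3 - 4) = 445 - 1*0 = 445 + 0 = 445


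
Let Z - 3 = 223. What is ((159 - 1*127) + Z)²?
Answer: 66564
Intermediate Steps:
Z = 226 (Z = 3 + 223 = 226)
((159 - 1*127) + Z)² = ((159 - 1*127) + 226)² = ((159 - 127) + 226)² = (32 + 226)² = 258² = 66564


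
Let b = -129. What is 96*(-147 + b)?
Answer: -26496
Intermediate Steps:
96*(-147 + b) = 96*(-147 - 129) = 96*(-276) = -26496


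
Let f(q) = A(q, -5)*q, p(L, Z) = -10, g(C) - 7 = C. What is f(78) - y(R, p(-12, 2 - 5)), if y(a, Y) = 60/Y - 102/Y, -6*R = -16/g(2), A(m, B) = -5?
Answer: -1971/5 ≈ -394.20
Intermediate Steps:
g(C) = 7 + C
R = 8/27 (R = -(-8)/(3*(7 + 2)) = -(-8)/(3*9) = -⅙*(-16/9) = 8/27 ≈ 0.29630)
f(q) = -5*q
y(a, Y) = -42/Y
f(78) - y(R, p(-12, 2 - 5)) = -5*78 - (-42)/(-10) = -390 - (-42)*(-1)/10 = -390 - 1*21/5 = -390 - 21/5 = -1971/5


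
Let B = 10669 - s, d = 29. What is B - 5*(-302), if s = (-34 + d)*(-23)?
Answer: 12064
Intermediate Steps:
s = 115 (s = (-34 + 29)*(-23) = -5*(-23) = 115)
B = 10554 (B = 10669 - 1*115 = 10669 - 115 = 10554)
B - 5*(-302) = 10554 - 5*(-302) = 10554 - 1*(-1510) = 10554 + 1510 = 12064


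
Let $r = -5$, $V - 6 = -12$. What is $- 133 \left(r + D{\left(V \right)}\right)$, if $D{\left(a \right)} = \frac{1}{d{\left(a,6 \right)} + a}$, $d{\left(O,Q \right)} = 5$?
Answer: $798$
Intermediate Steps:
$V = -6$ ($V = 6 - 12 = -6$)
$D{\left(a \right)} = \frac{1}{5 + a}$
$- 133 \left(r + D{\left(V \right)}\right) = - 133 \left(-5 + \frac{1}{5 - 6}\right) = - 133 \left(-5 + \frac{1}{-1}\right) = - 133 \left(-5 - 1\right) = \left(-133\right) \left(-6\right) = 798$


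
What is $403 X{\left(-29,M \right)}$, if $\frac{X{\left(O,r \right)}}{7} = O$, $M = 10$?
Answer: $-81809$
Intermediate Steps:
$X{\left(O,r \right)} = 7 O$
$403 X{\left(-29,M \right)} = 403 \cdot 7 \left(-29\right) = 403 \left(-203\right) = -81809$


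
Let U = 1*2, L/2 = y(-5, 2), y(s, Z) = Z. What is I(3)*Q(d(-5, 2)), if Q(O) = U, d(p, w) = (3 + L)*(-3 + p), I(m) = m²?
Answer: 18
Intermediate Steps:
L = 4 (L = 2*2 = 4)
U = 2
d(p, w) = -21 + 7*p (d(p, w) = (3 + 4)*(-3 + p) = 7*(-3 + p) = -21 + 7*p)
Q(O) = 2
I(3)*Q(d(-5, 2)) = 3²*2 = 9*2 = 18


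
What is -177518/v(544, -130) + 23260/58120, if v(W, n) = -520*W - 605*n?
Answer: 376693399/296746190 ≈ 1.2694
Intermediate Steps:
v(W, n) = -605*n - 520*W
-177518/v(544, -130) + 23260/58120 = -177518/(-605*(-130) - 520*544) + 23260/58120 = -177518/(78650 - 282880) + 23260*(1/58120) = -177518/(-204230) + 1163/2906 = -177518*(-1/204230) + 1163/2906 = 88759/102115 + 1163/2906 = 376693399/296746190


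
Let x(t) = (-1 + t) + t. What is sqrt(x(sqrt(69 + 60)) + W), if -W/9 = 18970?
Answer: sqrt(-170731 + 2*sqrt(129)) ≈ 413.17*I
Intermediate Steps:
W = -170730 (W = -9*18970 = -170730)
x(t) = -1 + 2*t
sqrt(x(sqrt(69 + 60)) + W) = sqrt((-1 + 2*sqrt(69 + 60)) - 170730) = sqrt((-1 + 2*sqrt(129)) - 170730) = sqrt(-170731 + 2*sqrt(129))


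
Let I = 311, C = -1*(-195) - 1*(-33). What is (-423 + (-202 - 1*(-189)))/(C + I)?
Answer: -436/539 ≈ -0.80891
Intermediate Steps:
C = 228 (C = 195 + 33 = 228)
(-423 + (-202 - 1*(-189)))/(C + I) = (-423 + (-202 - 1*(-189)))/(228 + 311) = (-423 + (-202 + 189))/539 = (-423 - 13)*(1/539) = -436*1/539 = -436/539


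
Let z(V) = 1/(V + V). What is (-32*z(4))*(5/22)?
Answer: -10/11 ≈ -0.90909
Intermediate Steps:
z(V) = 1/(2*V)
(-32*z(4))*(5/22) = (-16/4)*(5/22) = (-16/4)*(5*(1/22)) = -32*⅛*(5/22) = -4*5/22 = -10/11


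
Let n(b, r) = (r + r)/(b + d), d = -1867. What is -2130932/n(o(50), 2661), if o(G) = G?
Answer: 1935951722/2661 ≈ 7.2753e+5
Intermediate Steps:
n(b, r) = 2*r/(-1867 + b) (n(b, r) = (r + r)/(b - 1867) = (2*r)/(-1867 + b) = 2*r/(-1867 + b))
-2130932/n(o(50), 2661) = -2130932/(2*2661/(-1867 + 50)) = -2130932/(2*2661/(-1817)) = -2130932/(2*2661*(-1/1817)) = -2130932/(-5322/1817) = -2130932*(-1817/5322) = 1935951722/2661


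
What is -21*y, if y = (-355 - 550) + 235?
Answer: 14070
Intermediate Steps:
y = -670 (y = -905 + 235 = -670)
-21*y = -21*(-670) = 14070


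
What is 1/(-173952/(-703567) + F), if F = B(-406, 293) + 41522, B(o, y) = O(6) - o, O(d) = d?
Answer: 703567/29503552530 ≈ 2.3847e-5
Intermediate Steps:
B(o, y) = 6 - o
F = 41934 (F = (6 - 1*(-406)) + 41522 = (6 + 406) + 41522 = 412 + 41522 = 41934)
1/(-173952/(-703567) + F) = 1/(-173952/(-703567) + 41934) = 1/(-173952*(-1/703567) + 41934) = 1/(173952/703567 + 41934) = 1/(29503552530/703567) = 703567/29503552530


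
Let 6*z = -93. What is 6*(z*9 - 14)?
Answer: -921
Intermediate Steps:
z = -31/2 (z = (⅙)*(-93) = -31/2 ≈ -15.500)
6*(z*9 - 14) = 6*(-31/2*9 - 14) = 6*(-279/2 - 14) = 6*(-307/2) = -921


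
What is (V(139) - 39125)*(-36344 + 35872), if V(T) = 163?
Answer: 18390064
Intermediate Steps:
(V(139) - 39125)*(-36344 + 35872) = (163 - 39125)*(-36344 + 35872) = -38962*(-472) = 18390064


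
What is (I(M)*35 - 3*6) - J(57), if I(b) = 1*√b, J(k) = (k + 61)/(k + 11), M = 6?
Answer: -671/34 + 35*√6 ≈ 65.997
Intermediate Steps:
J(k) = (61 + k)/(11 + k)
I(b) = √b
(I(M)*35 - 3*6) - J(57) = (√6*35 - 3*6) - (61 + 57)/(11 + 57) = (35*√6 - 18) - 118/68 = (-18 + 35*√6) - 118/68 = (-18 + 35*√6) - 1*59/34 = (-18 + 35*√6) - 59/34 = -671/34 + 35*√6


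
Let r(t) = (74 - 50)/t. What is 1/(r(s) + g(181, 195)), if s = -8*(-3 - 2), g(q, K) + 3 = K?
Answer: 5/963 ≈ 0.0051921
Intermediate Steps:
g(q, K) = -3 + K
s = 40 (s = -8*(-5) = 40)
r(t) = 24/t
1/(r(s) + g(181, 195)) = 1/(24/40 + (-3 + 195)) = 1/(24*(1/40) + 192) = 1/(3/5 + 192) = 1/(963/5) = 5/963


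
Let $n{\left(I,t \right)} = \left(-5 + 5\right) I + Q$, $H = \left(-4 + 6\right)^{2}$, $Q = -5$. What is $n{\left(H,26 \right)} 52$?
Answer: $-260$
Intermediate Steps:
$H = 4$ ($H = 2^{2} = 4$)
$n{\left(I,t \right)} = -5$ ($n{\left(I,t \right)} = \left(-5 + 5\right) I - 5 = 0 I - 5 = 0 - 5 = -5$)
$n{\left(H,26 \right)} 52 = \left(-5\right) 52 = -260$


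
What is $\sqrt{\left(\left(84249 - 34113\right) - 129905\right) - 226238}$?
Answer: $i \sqrt{306007} \approx 553.18 i$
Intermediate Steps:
$\sqrt{\left(\left(84249 - 34113\right) - 129905\right) - 226238} = \sqrt{\left(50136 - 129905\right) - 226238} = \sqrt{-79769 - 226238} = \sqrt{-306007} = i \sqrt{306007}$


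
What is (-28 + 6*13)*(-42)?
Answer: -2100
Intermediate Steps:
(-28 + 6*13)*(-42) = (-28 + 78)*(-42) = 50*(-42) = -2100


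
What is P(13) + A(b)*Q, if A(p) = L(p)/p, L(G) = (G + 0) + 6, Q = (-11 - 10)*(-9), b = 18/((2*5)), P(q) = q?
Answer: 832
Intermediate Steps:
b = 9/5 (b = 18/10 = 18*(1/10) = 9/5 ≈ 1.8000)
Q = 189 (Q = -21*(-9) = 189)
L(G) = 6 + G (L(G) = G + 6 = 6 + G)
A(p) = (6 + p)/p
P(13) + A(b)*Q = 13 + ((6 + 9/5)/(9/5))*189 = 13 + ((5/9)*(39/5))*189 = 13 + (13/3)*189 = 13 + 819 = 832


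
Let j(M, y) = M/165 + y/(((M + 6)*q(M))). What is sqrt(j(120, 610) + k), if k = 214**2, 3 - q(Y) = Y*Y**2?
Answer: sqrt(7297000426237955375481)/399167307 ≈ 214.00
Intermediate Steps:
q(Y) = 3 - Y**3 (q(Y) = 3 - Y*Y**2 = 3 - Y**3)
k = 45796
j(M, y) = M/165 + y/((3 - M**3)*(6 + M)) (j(M, y) = M/165 + y/(((M + 6)*(3 - M**3))) = M*(1/165) + y/(((6 + M)*(3 - M**3))) = M/165 + y/(((3 - M**3)*(6 + M))) = M/165 + y*(1/((3 - M**3)*(6 + M))) = M/165 + y/((3 - M**3)*(6 + M)))
sqrt(j(120, 610) + k) = sqrt((-165*610 + 120**2*(-3 + 120**3) + 6*120*(-3 + 120**3))/(165*(-3 + 120**3)*(6 + 120)) + 45796) = sqrt((1/165)*(-100650 + 14400*(-3 + 1728000) + 6*120*(-3 + 1728000))/((-3 + 1728000)*126) + 45796) = sqrt((1/165)*(1/126)*(-100650 + 14400*1727997 + 6*120*1727997)/1727997 + 45796) = sqrt((1/165)*(1/1727997)*(1/126)*(-100650 + 24883156800 + 1244157840) + 45796) = sqrt((1/165)*(1/1727997)*(1/126)*26127213990 + 45796) = sqrt(870907133/1197501921 + 45796) = sqrt(54841668881249/1197501921) = sqrt(7297000426237955375481)/399167307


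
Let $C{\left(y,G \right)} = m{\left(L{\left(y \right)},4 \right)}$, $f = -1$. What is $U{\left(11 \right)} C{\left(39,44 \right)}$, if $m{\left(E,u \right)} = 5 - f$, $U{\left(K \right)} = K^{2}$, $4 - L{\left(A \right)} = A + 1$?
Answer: $726$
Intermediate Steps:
$L{\left(A \right)} = 3 - A$ ($L{\left(A \right)} = 4 - \left(A + 1\right) = 4 - \left(1 + A\right) = 3 - A$)
$m{\left(E,u \right)} = 6$ ($m{\left(E,u \right)} = 5 - -1 = 5 + 1 = 6$)
$C{\left(y,G \right)} = 6$
$U{\left(11 \right)} C{\left(39,44 \right)} = 11^{2} \cdot 6 = 121 \cdot 6 = 726$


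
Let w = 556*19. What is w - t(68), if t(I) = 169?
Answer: 10395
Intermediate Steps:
w = 10564
w - t(68) = 10564 - 1*169 = 10564 - 169 = 10395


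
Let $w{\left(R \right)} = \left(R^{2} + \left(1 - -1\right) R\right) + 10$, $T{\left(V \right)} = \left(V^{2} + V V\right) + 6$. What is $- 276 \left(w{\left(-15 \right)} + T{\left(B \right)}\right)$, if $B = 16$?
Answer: $-199548$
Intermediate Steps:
$T{\left(V \right)} = 6 + 2 V^{2}$ ($T{\left(V \right)} = \left(V^{2} + V^{2}\right) + 6 = 2 V^{2} + 6 = 6 + 2 V^{2}$)
$w{\left(R \right)} = 10 + R^{2} + 2 R$ ($w{\left(R \right)} = \left(R^{2} + \left(1 + 1\right) R\right) + 10 = \left(R^{2} + 2 R\right) + 10 = 10 + R^{2} + 2 R$)
$- 276 \left(w{\left(-15 \right)} + T{\left(B \right)}\right) = - 276 \left(\left(10 + \left(-15\right)^{2} + 2 \left(-15\right)\right) + \left(6 + 2 \cdot 16^{2}\right)\right) = - 276 \left(\left(10 + 225 - 30\right) + \left(6 + 2 \cdot 256\right)\right) = - 276 \left(205 + \left(6 + 512\right)\right) = - 276 \left(205 + 518\right) = \left(-276\right) 723 = -199548$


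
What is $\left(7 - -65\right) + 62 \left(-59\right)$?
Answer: $-3586$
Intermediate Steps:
$\left(7 - -65\right) + 62 \left(-59\right) = \left(7 + 65\right) - 3658 = 72 - 3658 = -3586$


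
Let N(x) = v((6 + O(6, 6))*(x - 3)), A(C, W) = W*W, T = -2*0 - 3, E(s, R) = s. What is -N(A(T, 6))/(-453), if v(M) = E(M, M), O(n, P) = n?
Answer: 132/151 ≈ 0.87417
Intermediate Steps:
T = -3 (T = 0 - 3 = -3)
v(M) = M
A(C, W) = W**2
N(x) = -36 + 12*x (N(x) = (6 + 6)*(x - 3) = 12*(-3 + x) = -36 + 12*x)
-N(A(T, 6))/(-453) = -(-36 + 12*6**2)/(-453) = -(-36 + 12*36)*(-1)/453 = -(-36 + 432)*(-1)/453 = -396*(-1)/453 = -1*(-132/151) = 132/151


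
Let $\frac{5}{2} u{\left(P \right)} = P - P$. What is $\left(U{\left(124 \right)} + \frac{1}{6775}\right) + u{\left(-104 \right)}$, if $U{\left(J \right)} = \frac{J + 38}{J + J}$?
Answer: $\frac{548899}{840100} \approx 0.65337$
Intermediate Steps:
$U{\left(J \right)} = \frac{38 + J}{2 J}$
$u{\left(P \right)} = 0$ ($u{\left(P \right)} = \frac{2 \left(P - P\right)}{5} = \frac{2}{5} \cdot 0 = 0$)
$\left(U{\left(124 \right)} + \frac{1}{6775}\right) + u{\left(-104 \right)} = \left(\frac{38 + 124}{2 \cdot 124} + \frac{1}{6775}\right) + 0 = \left(\frac{1}{2} \cdot \frac{1}{124} \cdot 162 + \frac{1}{6775}\right) + 0 = \left(\frac{81}{124} + \frac{1}{6775}\right) + 0 = \frac{548899}{840100} + 0 = \frac{548899}{840100}$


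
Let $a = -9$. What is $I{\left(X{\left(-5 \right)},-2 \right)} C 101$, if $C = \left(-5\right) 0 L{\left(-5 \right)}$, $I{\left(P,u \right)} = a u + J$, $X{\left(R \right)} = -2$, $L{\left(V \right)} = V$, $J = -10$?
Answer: $0$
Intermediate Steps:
$I{\left(P,u \right)} = -10 - 9 u$ ($I{\left(P,u \right)} = - 9 u - 10 = -10 - 9 u$)
$C = 0$ ($C = \left(-5\right) 0 \left(-5\right) = 0 \left(-5\right) = 0$)
$I{\left(X{\left(-5 \right)},-2 \right)} C 101 = \left(-10 - -18\right) 0 \cdot 101 = \left(-10 + 18\right) 0 \cdot 101 = 8 \cdot 0 \cdot 101 = 0 \cdot 101 = 0$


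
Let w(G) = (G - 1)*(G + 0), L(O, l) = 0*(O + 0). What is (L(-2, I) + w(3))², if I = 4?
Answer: 36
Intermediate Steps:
L(O, l) = 0 (L(O, l) = 0*O = 0)
w(G) = G*(-1 + G) (w(G) = (-1 + G)*G = G*(-1 + G))
(L(-2, I) + w(3))² = (0 + 3*(-1 + 3))² = (0 + 3*2)² = (0 + 6)² = 6² = 36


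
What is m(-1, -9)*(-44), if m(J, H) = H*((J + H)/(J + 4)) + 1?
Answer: -1364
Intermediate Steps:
m(J, H) = 1 + H*(H + J)/(4 + J) (m(J, H) = H*((H + J)/(4 + J)) + 1 = H*(H + J)/(4 + J) + 1 = 1 + H*(H + J)/(4 + J))
m(-1, -9)*(-44) = ((4 - 1 + (-9)² - 9*(-1))/(4 - 1))*(-44) = ((4 - 1 + 81 + 9)/3)*(-44) = ((⅓)*93)*(-44) = 31*(-44) = -1364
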